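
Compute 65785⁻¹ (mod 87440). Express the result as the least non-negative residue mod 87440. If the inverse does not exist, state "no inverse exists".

no inverse exists

Compute gcd(65785, 87440):
87440 = 1*65785 + 21655
65785 = 3*21655 + 820
21655 = 26*820 + 335
820 = 2*335 + 150
335 = 2*150 + 35
150 = 4*35 + 10
35 = 3*10 + 5
10 = 2*5 + 0
Since gcd = 5 > 1, 65785 is not a unit mod 87440.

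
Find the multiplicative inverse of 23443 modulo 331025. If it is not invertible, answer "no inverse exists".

gcd(331025, 23443) by repeated division:
331025 = 14×23443 + 2823
23443 = 8×2823 + 859
2823 = 3×859 + 246
859 = 3×246 + 121
246 = 2×121 + 4
121 = 30×4 + 1
4 = 4×1 + 0
Since gcd(23443, 331025) = 1, back-substitute to write 1 as a combination:
1 = 121 − 30·4
1 = −30·246 + 61·121
1 = 61·859 − 213·246
1 = −213·2823 + 700·859
1 = 700·23443 − 5813·2823
1 = −5813·331025 + 82082·23443
So 23443·82082 ≡ 1 (mod 331025).

82082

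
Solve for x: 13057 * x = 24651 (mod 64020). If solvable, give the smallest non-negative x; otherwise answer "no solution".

2223

First find gcd(13057, 64020):
64020 = 4*13057 + 11792
13057 = 1*11792 + 1265
11792 = 9*1265 + 407
1265 = 3*407 + 44
407 = 9*44 + 11
44 = 4*11 + 0
gcd = 11 and 11 | 24651, so solutions exist. Divide through by 11: 1187x ≡ 2241 (mod 5820).
Now find 1187⁻¹ mod 5820:
5820 = 4*1187 + 1072
1187 = 1*1072 + 115
1072 = 9*115 + 37
115 = 3*37 + 4
37 = 9*4 + 1
4 = 4*1 + 0
Back-substitute:
1 = 37 − 9·4
1 = −9·115 + 28·37
1 = 28·1072 − 261·115
1 = −261·1187 + 289·1072
1 = 289·5820 − 1417·1187
So 1187·(-1417) ≡ 1 (mod 5820), i.e. 1187⁻¹ ≡ 4403.
Then x ≡ 4403·2241 ≡ 2223 (mod 5820); the smallest non-negative solution is x = 2223.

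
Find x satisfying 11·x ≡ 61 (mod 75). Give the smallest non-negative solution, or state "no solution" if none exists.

First find gcd(11, 75):
75 = 6*11 + 9
11 = 1*9 + 2
9 = 4*2 + 1
2 = 2*1 + 0
gcd = 1, so a unique solution mod 75 exists.
Back-substitute for the Bézout coefficients:
1 = 9 − 4·2
1 = −4·11 + 5·9
1 = 5·75 − 34·11
So 11·(-34) ≡ 1 (mod 75), giving 11⁻¹ ≡ 41.
x ≡ 11⁻¹·61 ≡ 41·61 ≡ 26 (mod 75).

26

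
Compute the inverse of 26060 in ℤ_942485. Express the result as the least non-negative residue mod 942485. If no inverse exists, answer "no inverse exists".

Compute gcd(26060, 942485):
942485 = 36·26060 + 4325
26060 = 6·4325 + 110
4325 = 39·110 + 35
110 = 3·35 + 5
35 = 7·5 + 0
Since gcd = 5 > 1, 26060 is not a unit mod 942485.

no inverse exists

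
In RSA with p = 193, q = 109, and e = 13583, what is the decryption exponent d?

φ(n) = (p−1)(q−1) = 192·108 = 20736.
Need d with 13583·d ≡ 1 (mod 20736). Apply the extended Euclidean algorithm:
20736 = 1*13583 + 7153
13583 = 1*7153 + 6430
7153 = 1*6430 + 723
6430 = 8*723 + 646
723 = 1*646 + 77
646 = 8*77 + 30
77 = 2*30 + 17
30 = 1*17 + 13
17 = 1*13 + 4
13 = 3*4 + 1
4 = 4*1 + 0
Back-substitute:
1 = 13 − 3·4
1 = −3·17 + 4·13
1 = 4·30 − 7·17
1 = −7·77 + 18·30
1 = 18·646 − 151·77
1 = −151·723 + 169·646
1 = 169·6430 − 1503·723
1 = −1503·7153 + 1672·6430
1 = 1672·13583 − 3175·7153
1 = −3175·20736 + 4847·13583
So 13583·4847 ≡ 1 (mod 20736), hence d = 4847.

4847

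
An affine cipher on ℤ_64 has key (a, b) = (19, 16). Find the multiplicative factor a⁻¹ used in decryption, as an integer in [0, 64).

Apply the Euclidean algorithm to 64 and 19:
64 = 3×19 + 7
19 = 2×7 + 5
7 = 1×5 + 2
5 = 2×2 + 1
2 = 2×1 + 0
Since gcd(19, 64) = 1, back-substitute to write 1 as a combination:
1 = 5 − 2·2
1 = −2·7 + 3·5
1 = 3·19 − 8·7
1 = −8·64 + 27·19
So 19·27 ≡ 1 (mod 64).

27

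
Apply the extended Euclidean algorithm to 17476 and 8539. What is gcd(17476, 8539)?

Apply Euclid's algorithm to 17476 and 8539:
17476 = 2*8539 + 398
8539 = 21*398 + 181
398 = 2*181 + 36
181 = 5*36 + 1
36 = 36*1 + 0
gcd(17476, 8539) = 1.
Working backward:
1 = 181 − 5·36
1 = −5·398 + 11·181
1 = 11·8539 − 236·398
1 = −236·17476 + 483·8539
So 1 = (-236)·17476 + (483)·8539.

1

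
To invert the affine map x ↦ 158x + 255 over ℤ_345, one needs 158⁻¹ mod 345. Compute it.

gcd(345, 158) by repeated division:
345 = 2*158 + 29
158 = 5*29 + 13
29 = 2*13 + 3
13 = 4*3 + 1
3 = 3*1 + 0
Since gcd(158, 345) = 1, back-substitute to write 1 as a combination:
1 = 13 − 4·3
1 = −4·29 + 9·13
1 = 9·158 − 49·29
1 = −49·345 + 107·158
So 158·107 ≡ 1 (mod 345).

107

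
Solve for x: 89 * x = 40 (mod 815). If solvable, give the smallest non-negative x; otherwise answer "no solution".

440

First find gcd(89, 815):
815 = 9·89 + 14
89 = 6·14 + 5
14 = 2·5 + 4
5 = 1·4 + 1
4 = 4·1 + 0
gcd = 1, so a unique solution mod 815 exists.
Back-substitute for the Bézout coefficients:
1 = 5 − 4
1 = −14 + 3·5
1 = 3·89 − 19·14
1 = −19·815 + 174·89
So 89·(174) ≡ 1 (mod 815), giving 89⁻¹ ≡ 174.
x ≡ 89⁻¹·40 ≡ 174·40 ≡ 440 (mod 815).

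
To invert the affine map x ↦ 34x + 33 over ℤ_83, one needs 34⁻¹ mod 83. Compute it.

22

Run Euclid on (83, 34):
83 = 2·34 + 15
34 = 2·15 + 4
15 = 3·4 + 3
4 = 1·3 + 1
3 = 3·1 + 0
Since gcd(34, 83) = 1, back-substitute to write 1 as a combination:
1 = 4 − 3
1 = −15 + 4·4
1 = 4·34 − 9·15
1 = −9·83 + 22·34
So 34·22 ≡ 1 (mod 83).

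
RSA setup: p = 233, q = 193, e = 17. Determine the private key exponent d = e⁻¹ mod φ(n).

φ(n) = (p−1)(q−1) = 232·192 = 44544.
Need d with 17·d ≡ 1 (mod 44544). Apply the extended Euclidean algorithm:
44544 = 2620*17 + 4
17 = 4*4 + 1
4 = 4*1 + 0
Back-substitute:
1 = 17 − 4·4
1 = −4·44544 + 10481·17
So 17·10481 ≡ 1 (mod 44544), hence d = 10481.

10481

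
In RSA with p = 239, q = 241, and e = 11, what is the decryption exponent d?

φ(n) = (p−1)(q−1) = 238·240 = 57120.
Need d with 11·d ≡ 1 (mod 57120). Apply the extended Euclidean algorithm:
57120 = 5192×11 + 8
11 = 1×8 + 3
8 = 2×3 + 2
3 = 1×2 + 1
2 = 2×1 + 0
Back-substitute:
1 = 3 − 2
1 = −8 + 3·3
1 = 3·11 − 4·8
1 = −4·57120 + 20771·11
So 11·20771 ≡ 1 (mod 57120), hence d = 20771.

20771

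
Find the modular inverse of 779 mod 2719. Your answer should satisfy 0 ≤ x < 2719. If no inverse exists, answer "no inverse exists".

363

gcd(2719, 779) by repeated division:
2719 = 3·779 + 382
779 = 2·382 + 15
382 = 25·15 + 7
15 = 2·7 + 1
7 = 7·1 + 0
gcd = 1, so the inverse exists. Back-substitute:
1 = 15 − 2·7
1 = −2·382 + 51·15
1 = 51·779 − 104·382
1 = −104·2719 + 363·779
So 779·363 ≡ 1 (mod 2719).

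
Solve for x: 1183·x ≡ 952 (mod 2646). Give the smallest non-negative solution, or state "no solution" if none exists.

220

First find gcd(1183, 2646):
2646 = 2*1183 + 280
1183 = 4*280 + 63
280 = 4*63 + 28
63 = 2*28 + 7
28 = 4*7 + 0
gcd = 7 and 7 | 952, so solutions exist. Divide through by 7: 169x ≡ 136 (mod 378).
Now find 169⁻¹ mod 378:
378 = 2*169 + 40
169 = 4*40 + 9
40 = 4*9 + 4
9 = 2*4 + 1
4 = 4*1 + 0
Back-substitute:
1 = 9 − 2·4
1 = −2·40 + 9·9
1 = 9·169 − 38·40
1 = −38·378 + 85·169
So 169⁻¹ ≡ 85 (mod 378).
Then x ≡ 85·136 ≡ 220 (mod 378); the smallest non-negative solution is x = 220.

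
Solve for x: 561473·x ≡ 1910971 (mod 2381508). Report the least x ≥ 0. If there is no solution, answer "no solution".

199907

First find gcd(561473, 2381508):
2381508 = 4×561473 + 135616
561473 = 4×135616 + 19009
135616 = 7×19009 + 2553
19009 = 7×2553 + 1138
2553 = 2×1138 + 277
1138 = 4×277 + 30
277 = 9×30 + 7
30 = 4×7 + 2
7 = 3×2 + 1
2 = 2×1 + 0
gcd = 1, so a unique solution mod 2381508 exists.
Back-substitute for the Bézout coefficients:
1 = 7 − 3·2
1 = −3·30 + 13·7
1 = 13·277 − 120·30
1 = −120·1138 + 493·277
1 = 493·2553 − 1106·1138
1 = −1106·19009 + 8235·2553
1 = 8235·135616 − 58751·19009
1 = −58751·561473 + 243239·135616
1 = 243239·2381508 − 1031707·561473
So 561473·(-1031707) ≡ 1 (mod 2381508), giving 561473⁻¹ ≡ 1349801.
x ≡ 561473⁻¹·1910971 ≡ 1349801·1910971 ≡ 199907 (mod 2381508).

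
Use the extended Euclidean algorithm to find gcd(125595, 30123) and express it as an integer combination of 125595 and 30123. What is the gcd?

9

Apply Euclid's algorithm to 125595 and 30123:
125595 = 4·30123 + 5103
30123 = 5·5103 + 4608
5103 = 1·4608 + 495
4608 = 9·495 + 153
495 = 3·153 + 36
153 = 4·36 + 9
36 = 4·9 + 0
gcd(125595, 30123) = 9.
Back-substituting:
9 = 153 − 4·36
9 = −4·495 + 13·153
9 = 13·4608 − 121·495
9 = −121·5103 + 134·4608
9 = 134·30123 − 791·5103
9 = −791·125595 + 3298·30123
So 9 = (-791)·125595 + (3298)·30123.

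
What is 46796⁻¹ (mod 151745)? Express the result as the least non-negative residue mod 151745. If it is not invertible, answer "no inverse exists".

gcd(151745, 46796) by repeated division:
151745 = 3×46796 + 11357
46796 = 4×11357 + 1368
11357 = 8×1368 + 413
1368 = 3×413 + 129
413 = 3×129 + 26
129 = 4×26 + 25
26 = 1×25 + 1
25 = 25×1 + 0
Since gcd(46796, 151745) = 1, back-substitute to write 1 as a combination:
1 = 26 − 25
1 = −129 + 5·26
1 = 5·413 − 16·129
1 = −16·1368 + 53·413
1 = 53·11357 − 440·1368
1 = −440·46796 + 1813·11357
1 = 1813·151745 − 5879·46796
Hence 46796⁻¹ ≡ -5879 ≡ 145866 (mod 151745).

145866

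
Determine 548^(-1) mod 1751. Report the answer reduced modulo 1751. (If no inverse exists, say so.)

540

Run Euclid on (1751, 548):
1751 = 3×548 + 107
548 = 5×107 + 13
107 = 8×13 + 3
13 = 4×3 + 1
3 = 3×1 + 0
gcd = 1, so the inverse exists. Back-substitute:
1 = 13 − 4·3
1 = −4·107 + 33·13
1 = 33·548 − 169·107
1 = −169·1751 + 540·548
So 548·540 ≡ 1 (mod 1751).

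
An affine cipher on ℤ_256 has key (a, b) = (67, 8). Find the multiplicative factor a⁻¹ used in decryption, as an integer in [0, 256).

Apply the Euclidean algorithm to 256 and 67:
256 = 3·67 + 55
67 = 1·55 + 12
55 = 4·12 + 7
12 = 1·7 + 5
7 = 1·5 + 2
5 = 2·2 + 1
2 = 2·1 + 0
gcd = 1, so the inverse exists. Back-substitute:
1 = 5 − 2·2
1 = −2·7 + 3·5
1 = 3·12 − 5·7
1 = −5·55 + 23·12
1 = 23·67 − 28·55
1 = −28·256 + 107·67
So 67·107 ≡ 1 (mod 256).

107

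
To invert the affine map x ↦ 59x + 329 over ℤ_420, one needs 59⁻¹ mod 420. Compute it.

299

Extended Euclidean algorithm:
420 = 7×59 + 7
59 = 8×7 + 3
7 = 2×3 + 1
3 = 3×1 + 0
The gcd is 1. Working backward:
1 = 7 − 2·3
1 = −2·59 + 17·7
1 = 17·420 − 121·59
So 59·(-121) ≡ 1 (mod 420), and -121 ≡ 299 (mod 420).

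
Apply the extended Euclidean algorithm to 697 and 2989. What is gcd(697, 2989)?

Repeated division:
2989 = 4*697 + 201
697 = 3*201 + 94
201 = 2*94 + 13
94 = 7*13 + 3
13 = 4*3 + 1
3 = 3*1 + 0
gcd(697, 2989) = 1.
Working backward:
1 = 13 − 4·3
1 = −4·94 + 29·13
1 = 29·201 − 62·94
1 = −62·697 + 215·201
1 = 215·2989 − 922·697
So 1 = (215)·2989 + (-922)·697.

1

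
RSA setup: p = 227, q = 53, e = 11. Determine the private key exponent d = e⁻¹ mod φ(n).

8547

φ(n) = (p−1)(q−1) = 226·52 = 11752.
Need d with 11·d ≡ 1 (mod 11752). Apply the extended Euclidean algorithm:
11752 = 1068*11 + 4
11 = 2*4 + 3
4 = 1*3 + 1
3 = 3*1 + 0
Back-substitute:
1 = 4 − 3
1 = −11 + 3·4
1 = 3·11752 − 3205·11
So 11·(-3205) ≡ 1 (mod 11752), hence d ≡ -3205 ≡ 8547 (mod 11752).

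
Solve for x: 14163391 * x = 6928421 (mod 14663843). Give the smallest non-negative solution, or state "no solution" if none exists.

First find gcd(14163391, 14663843):
14663843 = 1·14163391 + 500452
14163391 = 28·500452 + 150735
500452 = 3·150735 + 48247
150735 = 3·48247 + 5994
48247 = 8·5994 + 295
5994 = 20·295 + 94
295 = 3·94 + 13
94 = 7·13 + 3
13 = 4·3 + 1
3 = 3·1 + 0
gcd = 1, so a unique solution mod 14663843 exists.
Back-substitute for the Bézout coefficients:
1 = 13 − 4·3
1 = −4·94 + 29·13
1 = 29·295 − 91·94
1 = −91·5994 + 1849·295
1 = 1849·48247 − 14883·5994
1 = −14883·150735 + 46498·48247
1 = 46498·500452 − 154377·150735
1 = −154377·14163391 + 4369054·500452
1 = 4369054·14663843 − 4523431·14163391
So 14163391·(-4523431) ≡ 1 (mod 14663843), giving 14163391⁻¹ ≡ 10140412.
x ≡ 14163391⁻¹·6928421 ≡ 10140412·6928421 ≡ 5463927 (mod 14663843).

5463927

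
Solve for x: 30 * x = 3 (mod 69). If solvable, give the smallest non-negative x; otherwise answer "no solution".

First find gcd(30, 69):
69 = 2×30 + 9
30 = 3×9 + 3
9 = 3×3 + 0
gcd = 3 and 3 | 3, so solutions exist. Divide through by 3: 10x ≡ 1 (mod 23).
Now find 10⁻¹ mod 23:
23 = 2·10 + 3
10 = 3·3 + 1
3 = 3·1 + 0
Back-substitute:
1 = 10 − 3·3
1 = −3·23 + 7·10
So 10⁻¹ ≡ 7 (mod 23).
Then x ≡ 7·1 ≡ 7 (mod 23); the smallest non-negative solution is x = 7.

7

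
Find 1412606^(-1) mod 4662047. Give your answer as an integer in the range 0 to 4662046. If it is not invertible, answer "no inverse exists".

Euclidean algorithm on 4662047, 1412606:
4662047 = 3*1412606 + 424229
1412606 = 3*424229 + 139919
424229 = 3*139919 + 4472
139919 = 31*4472 + 1287
4472 = 3*1287 + 611
1287 = 2*611 + 65
611 = 9*65 + 26
65 = 2*26 + 13
26 = 2*13 + 0
The gcd is 13, not 1, hence no inverse exists.

no inverse exists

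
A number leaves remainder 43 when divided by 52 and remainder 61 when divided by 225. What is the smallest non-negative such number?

511

Write x = 43 + 52·k. Then 52·k ≡ 61 − 43 ≡ 18 (mod 225).
Need 52⁻¹ mod 225. Extended Euclid on (225, 52):
225 = 4·52 + 17
52 = 3·17 + 1
17 = 17·1 + 0
Back-substitute:
1 = 52 − 3·17
1 = −3·225 + 13·52
52⁻¹ ≡ 13 (mod 225), so k ≡ 13·18 ≡ 9 (mod 225).
x = 43 + 52·9 = 511.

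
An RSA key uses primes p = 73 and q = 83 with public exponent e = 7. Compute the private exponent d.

1687

φ(n) = (p−1)(q−1) = 72·82 = 5904.
Need d with 7·d ≡ 1 (mod 5904). Apply the extended Euclidean algorithm:
5904 = 843×7 + 3
7 = 2×3 + 1
3 = 3×1 + 0
Back-substitute:
1 = 7 − 2·3
1 = −2·5904 + 1687·7
So 7·1687 ≡ 1 (mod 5904), hence d = 1687.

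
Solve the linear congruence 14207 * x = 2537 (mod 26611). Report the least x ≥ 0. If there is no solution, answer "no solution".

298

First find gcd(14207, 26611):
26611 = 1*14207 + 12404
14207 = 1*12404 + 1803
12404 = 6*1803 + 1586
1803 = 1*1586 + 217
1586 = 7*217 + 67
217 = 3*67 + 16
67 = 4*16 + 3
16 = 5*3 + 1
3 = 3*1 + 0
gcd = 1, so a unique solution mod 26611 exists.
Back-substitute for the Bézout coefficients:
1 = 16 − 5·3
1 = −5·67 + 21·16
1 = 21·217 − 68·67
1 = −68·1586 + 497·217
1 = 497·1803 − 565·1586
1 = −565·12404 + 3887·1803
1 = 3887·14207 − 4452·12404
1 = −4452·26611 + 8339·14207
So 14207·(8339) ≡ 1 (mod 26611), giving 14207⁻¹ ≡ 8339.
x ≡ 14207⁻¹·2537 ≡ 8339·2537 ≡ 298 (mod 26611).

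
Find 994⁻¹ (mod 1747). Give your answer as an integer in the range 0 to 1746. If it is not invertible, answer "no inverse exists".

58

Extended Euclidean algorithm:
1747 = 1×994 + 753
994 = 1×753 + 241
753 = 3×241 + 30
241 = 8×30 + 1
30 = 30×1 + 0
Since gcd(994, 1747) = 1, back-substitute to write 1 as a combination:
1 = 241 − 8·30
1 = −8·753 + 25·241
1 = 25·994 − 33·753
1 = −33·1747 + 58·994
So 994·58 ≡ 1 (mod 1747).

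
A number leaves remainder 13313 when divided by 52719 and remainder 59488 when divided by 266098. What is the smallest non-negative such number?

7679115572

Write x = 13313 + 52719·k. Then 52719·k ≡ 59488 − 13313 ≡ 46175 (mod 266098).
Need 52719⁻¹ mod 266098. Extended Euclid on (266098, 52719):
266098 = 5×52719 + 2503
52719 = 21×2503 + 156
2503 = 16×156 + 7
156 = 22×7 + 2
7 = 3×2 + 1
2 = 2×1 + 0
Back-substitute:
1 = 7 − 3·2
1 = −3·156 + 67·7
1 = 67·2503 − 1075·156
1 = −1075·52719 + 22642·2503
1 = 22642·266098 − 114285·52719
52719⁻¹ ≡ 151813 (mod 266098), so k ≡ 151813·46175 ≡ 145661 (mod 266098).
x = 13313 + 52719·145661 = 7679115572.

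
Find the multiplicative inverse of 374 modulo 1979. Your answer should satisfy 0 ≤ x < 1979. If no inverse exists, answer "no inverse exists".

gcd(1979, 374) by repeated division:
1979 = 5×374 + 109
374 = 3×109 + 47
109 = 2×47 + 15
47 = 3×15 + 2
15 = 7×2 + 1
2 = 2×1 + 0
The gcd is 1. Working backward:
1 = 15 − 7·2
1 = −7·47 + 22·15
1 = 22·109 − 51·47
1 = −51·374 + 175·109
1 = 175·1979 − 926·374
Hence 374⁻¹ ≡ -926 ≡ 1053 (mod 1979).

1053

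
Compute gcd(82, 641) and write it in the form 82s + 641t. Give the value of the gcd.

1

Apply Euclid's algorithm to 641 and 82:
641 = 7×82 + 67
82 = 1×67 + 15
67 = 4×15 + 7
15 = 2×7 + 1
7 = 7×1 + 0
gcd(82, 641) = 1.
Back-substituting:
1 = 15 − 2·7
1 = −2·67 + 9·15
1 = 9·82 − 11·67
1 = −11·641 + 86·82
So 1 = (-11)·641 + (86)·82.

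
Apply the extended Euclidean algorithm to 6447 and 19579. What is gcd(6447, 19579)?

7

Repeated division:
19579 = 3*6447 + 238
6447 = 27*238 + 21
238 = 11*21 + 7
21 = 3*7 + 0
gcd(6447, 19579) = 7.
Back-substituting:
7 = 238 − 11·21
7 = −11·6447 + 298·238
7 = 298·19579 − 905·6447
So 7 = (298)·19579 + (-905)·6447.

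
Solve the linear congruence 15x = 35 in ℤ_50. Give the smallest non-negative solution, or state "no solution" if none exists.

First find gcd(15, 50):
50 = 3×15 + 5
15 = 3×5 + 0
gcd = 5 and 5 | 35, so solutions exist. Divide through by 5: 3x ≡ 7 (mod 10).
Now find 3⁻¹ mod 10:
10 = 3*3 + 1
3 = 3*1 + 0
Back-substitute:
1 = 10 − 3·3
So 3·(-3) ≡ 1 (mod 10), i.e. 3⁻¹ ≡ 7.
Then x ≡ 7·7 ≡ 9 (mod 10); the smallest non-negative solution is x = 9.

9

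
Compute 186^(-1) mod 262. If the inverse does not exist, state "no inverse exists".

no inverse exists

Compute gcd(186, 262):
262 = 1·186 + 76
186 = 2·76 + 34
76 = 2·34 + 8
34 = 4·8 + 2
8 = 4·2 + 0
gcd(186, 262) = 2 ≠ 1, so 186 has no multiplicative inverse modulo 262.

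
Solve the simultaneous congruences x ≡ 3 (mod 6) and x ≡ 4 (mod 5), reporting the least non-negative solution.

Write x = 3 + 6·k. Then 6·k ≡ 4 − 3 ≡ 1 (mod 5).
Need 6⁻¹ mod 5. Extended Euclid on (5, 1):
5 = 5×1 + 0
6⁻¹ ≡ 1 (mod 5), so k ≡ 1·1 ≡ 1 (mod 5).
x = 3 + 6·1 = 9.

9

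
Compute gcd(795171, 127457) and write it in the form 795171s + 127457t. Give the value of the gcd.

1

Apply Euclid's algorithm to 795171 and 127457:
795171 = 6*127457 + 30429
127457 = 4*30429 + 5741
30429 = 5*5741 + 1724
5741 = 3*1724 + 569
1724 = 3*569 + 17
569 = 33*17 + 8
17 = 2*8 + 1
8 = 8*1 + 0
gcd(795171, 127457) = 1.
Working backward:
1 = 17 − 2·8
1 = −2·569 + 67·17
1 = 67·1724 − 203·569
1 = −203·5741 + 676·1724
1 = 676·30429 − 3583·5741
1 = −3583·127457 + 15008·30429
1 = 15008·795171 − 93631·127457
So 1 = (15008)·795171 + (-93631)·127457.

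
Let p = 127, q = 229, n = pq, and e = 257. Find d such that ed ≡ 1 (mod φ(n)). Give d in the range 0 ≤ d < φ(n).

φ(n) = (p−1)(q−1) = 126·228 = 28728.
Need d with 257·d ≡ 1 (mod 28728). Apply the extended Euclidean algorithm:
28728 = 111·257 + 201
257 = 1·201 + 56
201 = 3·56 + 33
56 = 1·33 + 23
33 = 1·23 + 10
23 = 2·10 + 3
10 = 3·3 + 1
3 = 3·1 + 0
Back-substitute:
1 = 10 − 3·3
1 = −3·23 + 7·10
1 = 7·33 − 10·23
1 = −10·56 + 17·33
1 = 17·201 − 61·56
1 = −61·257 + 78·201
1 = 78·28728 − 8719·257
So 257·(-8719) ≡ 1 (mod 28728), hence d ≡ -8719 ≡ 20009 (mod 28728).

20009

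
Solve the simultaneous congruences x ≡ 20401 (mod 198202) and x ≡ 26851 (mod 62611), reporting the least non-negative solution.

Write x = 20401 + 198202·k. Then 198202·k ≡ 26851 − 20401 ≡ 6450 (mod 62611).
Need 198202⁻¹ mod 62611. Extended Euclid on (62611, 10369):
62611 = 6·10369 + 397
10369 = 26·397 + 47
397 = 8·47 + 21
47 = 2·21 + 5
21 = 4·5 + 1
5 = 5·1 + 0
Back-substitute:
1 = 21 − 4·5
1 = −4·47 + 9·21
1 = 9·397 − 76·47
1 = −76·10369 + 1985·397
1 = 1985·62611 − 11986·10369
198202⁻¹ ≡ 50625 (mod 62611), so k ≡ 50625·6450 ≡ 14885 (mod 62611).
x = 20401 + 198202·14885 = 2950257171.

2950257171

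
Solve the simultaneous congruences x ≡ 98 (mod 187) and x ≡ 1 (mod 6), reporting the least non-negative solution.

1033

Write x = 98 + 187·k. Then 187·k ≡ 1 − 98 ≡ 5 (mod 6).
Need 187⁻¹ mod 6. Extended Euclid on (6, 1):
6 = 6×1 + 0
187⁻¹ ≡ 1 (mod 6), so k ≡ 1·5 ≡ 5 (mod 6).
x = 98 + 187·5 = 1033.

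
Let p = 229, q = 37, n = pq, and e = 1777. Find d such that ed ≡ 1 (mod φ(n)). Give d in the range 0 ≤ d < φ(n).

φ(n) = (p−1)(q−1) = 228·36 = 8208.
Need d with 1777·d ≡ 1 (mod 8208). Apply the extended Euclidean algorithm:
8208 = 4*1777 + 1100
1777 = 1*1100 + 677
1100 = 1*677 + 423
677 = 1*423 + 254
423 = 1*254 + 169
254 = 1*169 + 85
169 = 1*85 + 84
85 = 1*84 + 1
84 = 84*1 + 0
Back-substitute:
1 = 85 − 84
1 = −169 + 2·85
1 = 2·254 − 3·169
1 = −3·423 + 5·254
1 = 5·677 − 8·423
1 = −8·1100 + 13·677
1 = 13·1777 − 21·1100
1 = −21·8208 + 97·1777
So 1777·97 ≡ 1 (mod 8208), hence d = 97.

97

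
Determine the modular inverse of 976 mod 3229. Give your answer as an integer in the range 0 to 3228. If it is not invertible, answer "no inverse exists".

gcd(3229, 976) by repeated division:
3229 = 3*976 + 301
976 = 3*301 + 73
301 = 4*73 + 9
73 = 8*9 + 1
9 = 9*1 + 0
Since gcd(976, 3229) = 1, back-substitute to write 1 as a combination:
1 = 73 − 8·9
1 = −8·301 + 33·73
1 = 33·976 − 107·301
1 = −107·3229 + 354·976
So 976·354 ≡ 1 (mod 3229).

354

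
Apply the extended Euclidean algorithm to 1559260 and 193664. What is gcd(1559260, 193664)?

Euclidean algorithm:
1559260 = 8×193664 + 9948
193664 = 19×9948 + 4652
9948 = 2×4652 + 644
4652 = 7×644 + 144
644 = 4×144 + 68
144 = 2×68 + 8
68 = 8×8 + 4
8 = 2×4 + 0
gcd(1559260, 193664) = 4.
Back-substituting:
4 = 68 − 8·8
4 = −8·144 + 17·68
4 = 17·644 − 76·144
4 = −76·4652 + 549·644
4 = 549·9948 − 1174·4652
4 = −1174·193664 + 22855·9948
4 = 22855·1559260 − 184014·193664
So 4 = (22855)·1559260 + (-184014)·193664.

4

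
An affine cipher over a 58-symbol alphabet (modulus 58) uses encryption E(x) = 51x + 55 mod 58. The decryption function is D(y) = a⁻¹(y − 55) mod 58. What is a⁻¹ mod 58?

Apply the Euclidean algorithm to 58 and 51:
58 = 1*51 + 7
51 = 7*7 + 2
7 = 3*2 + 1
2 = 2*1 + 0
Since gcd(51, 58) = 1, back-substitute to write 1 as a combination:
1 = 7 − 3·2
1 = −3·51 + 22·7
1 = 22·58 − 25·51
So 51·(-25) ≡ 1 (mod 58), and -25 ≡ 33 (mod 58).

33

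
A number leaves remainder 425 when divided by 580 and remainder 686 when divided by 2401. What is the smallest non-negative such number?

Write x = 425 + 580·k. Then 580·k ≡ 686 − 425 ≡ 261 (mod 2401).
Need 580⁻¹ mod 2401. Extended Euclid on (2401, 580):
2401 = 4*580 + 81
580 = 7*81 + 13
81 = 6*13 + 3
13 = 4*3 + 1
3 = 3*1 + 0
Back-substitute:
1 = 13 − 4·3
1 = −4·81 + 25·13
1 = 25·580 − 179·81
1 = −179·2401 + 741·580
580⁻¹ ≡ 741 (mod 2401), so k ≡ 741·261 ≡ 1321 (mod 2401).
x = 425 + 580·1321 = 766605.

766605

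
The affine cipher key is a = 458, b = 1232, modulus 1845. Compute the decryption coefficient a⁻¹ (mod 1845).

Apply the Euclidean algorithm to 1845 and 458:
1845 = 4·458 + 13
458 = 35·13 + 3
13 = 4·3 + 1
3 = 3·1 + 0
The gcd is 1. Working backward:
1 = 13 − 4·3
1 = −4·458 + 141·13
1 = 141·1845 − 568·458
So 458·(-568) ≡ 1 (mod 1845), and -568 ≡ 1277 (mod 1845).

1277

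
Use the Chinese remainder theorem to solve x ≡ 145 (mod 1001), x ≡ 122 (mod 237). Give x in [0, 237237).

89234

Write x = 145 + 1001·k. Then 1001·k ≡ 122 − 145 ≡ 214 (mod 237).
Need 1001⁻¹ mod 237. Extended Euclid on (237, 53):
237 = 4×53 + 25
53 = 2×25 + 3
25 = 8×3 + 1
3 = 3×1 + 0
Back-substitute:
1 = 25 − 8·3
1 = −8·53 + 17·25
1 = 17·237 − 76·53
1001⁻¹ ≡ 161 (mod 237), so k ≡ 161·214 ≡ 89 (mod 237).
x = 145 + 1001·89 = 89234.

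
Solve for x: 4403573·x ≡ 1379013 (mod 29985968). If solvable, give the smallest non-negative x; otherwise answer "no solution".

First find gcd(4403573, 29985968):
29985968 = 6*4403573 + 3564530
4403573 = 1*3564530 + 839043
3564530 = 4*839043 + 208358
839043 = 4*208358 + 5611
208358 = 37*5611 + 751
5611 = 7*751 + 354
751 = 2*354 + 43
354 = 8*43 + 10
43 = 4*10 + 3
10 = 3*3 + 1
3 = 3*1 + 0
gcd = 1, so a unique solution mod 29985968 exists.
Back-substitute for the Bézout coefficients:
1 = 10 − 3·3
1 = −3·43 + 13·10
1 = 13·354 − 107·43
1 = −107·751 + 227·354
1 = 227·5611 − 1696·751
1 = −1696·208358 + 62979·5611
1 = 62979·839043 − 253612·208358
1 = −253612·3564530 + 1077427·839043
1 = 1077427·4403573 − 1331039·3564530
1 = −1331039·29985968 + 9063661·4403573
So 4403573·(9063661) ≡ 1 (mod 29985968), giving 4403573⁻¹ ≡ 9063661.
x ≡ 4403573⁻¹·1379013 ≡ 9063661·1379013 ≡ 5234993 (mod 29985968).

5234993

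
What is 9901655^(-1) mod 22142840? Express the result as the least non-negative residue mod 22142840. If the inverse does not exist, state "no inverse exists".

no inverse exists

Compute gcd(9901655, 22142840):
22142840 = 2×9901655 + 2339530
9901655 = 4×2339530 + 543535
2339530 = 4×543535 + 165390
543535 = 3×165390 + 47365
165390 = 3×47365 + 23295
47365 = 2×23295 + 775
23295 = 30×775 + 45
775 = 17×45 + 10
45 = 4×10 + 5
10 = 2×5 + 0
The gcd is 5, not 1, hence no inverse exists.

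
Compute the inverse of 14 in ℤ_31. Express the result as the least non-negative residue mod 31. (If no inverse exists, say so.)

gcd(31, 14) by repeated division:
31 = 2×14 + 3
14 = 4×3 + 2
3 = 1×2 + 1
2 = 2×1 + 0
gcd = 1, so the inverse exists. Back-substitute:
1 = 3 − 2
1 = −14 + 5·3
1 = 5·31 − 11·14
So 14·(-11) ≡ 1 (mod 31), and -11 ≡ 20 (mod 31).

20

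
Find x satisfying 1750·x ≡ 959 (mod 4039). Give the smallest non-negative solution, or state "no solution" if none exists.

First find gcd(1750, 4039):
4039 = 2×1750 + 539
1750 = 3×539 + 133
539 = 4×133 + 7
133 = 19×7 + 0
gcd = 7 and 7 | 959, so solutions exist. Divide through by 7: 250x ≡ 137 (mod 577).
Now find 250⁻¹ mod 577:
577 = 2·250 + 77
250 = 3·77 + 19
77 = 4·19 + 1
19 = 19·1 + 0
Back-substitute:
1 = 77 − 4·19
1 = −4·250 + 13·77
1 = 13·577 − 30·250
So 250·(-30) ≡ 1 (mod 577), i.e. 250⁻¹ ≡ 547.
Then x ≡ 547·137 ≡ 506 (mod 577); the smallest non-negative solution is x = 506.

506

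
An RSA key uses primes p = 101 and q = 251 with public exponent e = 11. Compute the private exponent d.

φ(n) = (p−1)(q−1) = 100·250 = 25000.
Need d with 11·d ≡ 1 (mod 25000). Apply the extended Euclidean algorithm:
25000 = 2272·11 + 8
11 = 1·8 + 3
8 = 2·3 + 2
3 = 1·2 + 1
2 = 2·1 + 0
Back-substitute:
1 = 3 − 2
1 = −8 + 3·3
1 = 3·11 − 4·8
1 = −4·25000 + 9091·11
So 11·9091 ≡ 1 (mod 25000), hence d = 9091.

9091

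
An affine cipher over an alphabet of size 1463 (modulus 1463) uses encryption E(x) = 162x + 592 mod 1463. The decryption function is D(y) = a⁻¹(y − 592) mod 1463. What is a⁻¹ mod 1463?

876

gcd(1463, 162) by repeated division:
1463 = 9·162 + 5
162 = 32·5 + 2
5 = 2·2 + 1
2 = 2·1 + 0
gcd = 1, so the inverse exists. Back-substitute:
1 = 5 − 2·2
1 = −2·162 + 65·5
1 = 65·1463 − 587·162
Hence 162⁻¹ ≡ -587 ≡ 876 (mod 1463).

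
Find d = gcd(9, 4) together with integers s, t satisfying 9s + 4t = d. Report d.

1

Repeated division:
9 = 2·4 + 1
4 = 4·1 + 0
gcd(9, 4) = 1.
Working backward:
1 = 9 − 2·4
So 1 = (1)·9 + (-2)·4.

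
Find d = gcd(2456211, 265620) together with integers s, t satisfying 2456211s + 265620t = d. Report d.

Repeated division:
2456211 = 9×265620 + 65631
265620 = 4×65631 + 3096
65631 = 21×3096 + 615
3096 = 5×615 + 21
615 = 29×21 + 6
21 = 3×6 + 3
6 = 2×3 + 0
gcd(2456211, 265620) = 3.
Working backward:
3 = 21 − 3·6
3 = −3·615 + 88·21
3 = 88·3096 − 443·615
3 = −443·65631 + 9391·3096
3 = 9391·265620 − 38007·65631
3 = −38007·2456211 + 351454·265620
So 3 = (-38007)·2456211 + (351454)·265620.

3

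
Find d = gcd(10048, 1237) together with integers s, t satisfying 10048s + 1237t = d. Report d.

Repeated division:
10048 = 8×1237 + 152
1237 = 8×152 + 21
152 = 7×21 + 5
21 = 4×5 + 1
5 = 5×1 + 0
gcd(10048, 1237) = 1.
Back-substituting:
1 = 21 − 4·5
1 = −4·152 + 29·21
1 = 29·1237 − 236·152
1 = −236·10048 + 1917·1237
So 1 = (-236)·10048 + (1917)·1237.

1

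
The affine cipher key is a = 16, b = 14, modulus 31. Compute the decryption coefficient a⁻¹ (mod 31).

Apply the Euclidean algorithm to 31 and 16:
31 = 1×16 + 15
16 = 1×15 + 1
15 = 15×1 + 0
gcd = 1, so the inverse exists. Back-substitute:
1 = 16 − 15
1 = −31 + 2·16
So 16·2 ≡ 1 (mod 31).

2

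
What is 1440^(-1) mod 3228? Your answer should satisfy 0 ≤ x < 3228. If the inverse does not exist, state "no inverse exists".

Compute gcd(1440, 3228):
3228 = 2·1440 + 348
1440 = 4·348 + 48
348 = 7·48 + 12
48 = 4·12 + 0
gcd(1440, 3228) = 12 ≠ 1, so 1440 has no multiplicative inverse modulo 3228.

no inverse exists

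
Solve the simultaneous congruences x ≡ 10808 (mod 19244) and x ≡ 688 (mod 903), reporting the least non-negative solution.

Write x = 10808 + 19244·k. Then 19244·k ≡ 688 − 10808 ≡ 716 (mod 903).
Need 19244⁻¹ mod 903. Extended Euclid on (903, 281):
903 = 3·281 + 60
281 = 4·60 + 41
60 = 1·41 + 19
41 = 2·19 + 3
19 = 6·3 + 1
3 = 3·1 + 0
Back-substitute:
1 = 19 − 6·3
1 = −6·41 + 13·19
1 = 13·60 − 19·41
1 = −19·281 + 89·60
1 = 89·903 − 286·281
19244⁻¹ ≡ 617 (mod 903), so k ≡ 617·716 ≡ 205 (mod 903).
x = 10808 + 19244·205 = 3955828.

3955828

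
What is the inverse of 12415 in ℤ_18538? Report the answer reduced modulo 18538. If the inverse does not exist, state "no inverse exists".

no inverse exists

Euclidean algorithm on 18538, 12415:
18538 = 1×12415 + 6123
12415 = 2×6123 + 169
6123 = 36×169 + 39
169 = 4×39 + 13
39 = 3×13 + 0
gcd(12415, 18538) = 13 ≠ 1, so 12415 has no multiplicative inverse modulo 18538.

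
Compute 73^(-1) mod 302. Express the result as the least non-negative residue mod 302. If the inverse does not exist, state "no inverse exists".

211

gcd(302, 73) by repeated division:
302 = 4·73 + 10
73 = 7·10 + 3
10 = 3·3 + 1
3 = 3·1 + 0
The gcd is 1. Working backward:
1 = 10 − 3·3
1 = −3·73 + 22·10
1 = 22·302 − 91·73
Hence 73⁻¹ ≡ -91 ≡ 211 (mod 302).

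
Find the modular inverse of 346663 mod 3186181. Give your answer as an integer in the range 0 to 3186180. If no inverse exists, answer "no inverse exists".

2435662

gcd(3186181, 346663) by repeated division:
3186181 = 9·346663 + 66214
346663 = 5·66214 + 15593
66214 = 4·15593 + 3842
15593 = 4·3842 + 225
3842 = 17·225 + 17
225 = 13·17 + 4
17 = 4·4 + 1
4 = 4·1 + 0
gcd = 1, so the inverse exists. Back-substitute:
1 = 17 − 4·4
1 = −4·225 + 53·17
1 = 53·3842 − 905·225
1 = −905·15593 + 3673·3842
1 = 3673·66214 − 15597·15593
1 = −15597·346663 + 81658·66214
1 = 81658·3186181 − 750519·346663
Thus 346663·(-750519) ≡ 1 (mod 3186181); reducing, -750519 mod 3186181 = 2435662.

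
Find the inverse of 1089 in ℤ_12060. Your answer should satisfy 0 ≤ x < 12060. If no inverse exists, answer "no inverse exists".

no inverse exists

Euclidean algorithm on 12060, 1089:
12060 = 11*1089 + 81
1089 = 13*81 + 36
81 = 2*36 + 9
36 = 4*9 + 0
The gcd is 9, not 1, hence no inverse exists.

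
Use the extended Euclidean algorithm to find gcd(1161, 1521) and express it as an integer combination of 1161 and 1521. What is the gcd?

Apply Euclid's algorithm to 1521 and 1161:
1521 = 1·1161 + 360
1161 = 3·360 + 81
360 = 4·81 + 36
81 = 2·36 + 9
36 = 4·9 + 0
gcd(1161, 1521) = 9.
Express as a combination:
9 = 81 − 2·36
9 = −2·360 + 9·81
9 = 9·1161 − 29·360
9 = −29·1521 + 38·1161
So 9 = (-29)·1521 + (38)·1161.

9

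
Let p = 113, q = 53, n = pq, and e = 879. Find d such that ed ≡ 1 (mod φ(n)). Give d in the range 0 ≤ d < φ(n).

2319

φ(n) = (p−1)(q−1) = 112·52 = 5824.
Need d with 879·d ≡ 1 (mod 5824). Apply the extended Euclidean algorithm:
5824 = 6×879 + 550
879 = 1×550 + 329
550 = 1×329 + 221
329 = 1×221 + 108
221 = 2×108 + 5
108 = 21×5 + 3
5 = 1×3 + 2
3 = 1×2 + 1
2 = 2×1 + 0
Back-substitute:
1 = 3 − 2
1 = −5 + 2·3
1 = 2·108 − 43·5
1 = −43·221 + 88·108
1 = 88·329 − 131·221
1 = −131·550 + 219·329
1 = 219·879 − 350·550
1 = −350·5824 + 2319·879
So 879·2319 ≡ 1 (mod 5824), hence d = 2319.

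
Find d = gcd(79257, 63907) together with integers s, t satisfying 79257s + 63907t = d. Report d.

1

Repeated division:
79257 = 1×63907 + 15350
63907 = 4×15350 + 2507
15350 = 6×2507 + 308
2507 = 8×308 + 43
308 = 7×43 + 7
43 = 6×7 + 1
7 = 7×1 + 0
gcd(79257, 63907) = 1.
Express as a combination:
1 = 43 − 6·7
1 = −6·308 + 43·43
1 = 43·2507 − 350·308
1 = −350·15350 + 2143·2507
1 = 2143·63907 − 8922·15350
1 = −8922·79257 + 11065·63907
So 1 = (-8922)·79257 + (11065)·63907.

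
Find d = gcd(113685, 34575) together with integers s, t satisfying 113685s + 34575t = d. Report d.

Euclidean algorithm:
113685 = 3×34575 + 9960
34575 = 3×9960 + 4695
9960 = 2×4695 + 570
4695 = 8×570 + 135
570 = 4×135 + 30
135 = 4×30 + 15
30 = 2×15 + 0
gcd(113685, 34575) = 15.
Express as a combination:
15 = 135 − 4·30
15 = −4·570 + 17·135
15 = 17·4695 − 140·570
15 = −140·9960 + 297·4695
15 = 297·34575 − 1031·9960
15 = −1031·113685 + 3390·34575
So 15 = (-1031)·113685 + (3390)·34575.

15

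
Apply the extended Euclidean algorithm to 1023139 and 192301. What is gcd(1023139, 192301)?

Euclidean algorithm:
1023139 = 5*192301 + 61634
192301 = 3*61634 + 7399
61634 = 8*7399 + 2442
7399 = 3*2442 + 73
2442 = 33*73 + 33
73 = 2*33 + 7
33 = 4*7 + 5
7 = 1*5 + 2
5 = 2*2 + 1
2 = 2*1 + 0
gcd(1023139, 192301) = 1.
Working backward:
1 = 5 − 2·2
1 = −2·7 + 3·5
1 = 3·33 − 14·7
1 = −14·73 + 31·33
1 = 31·2442 − 1037·73
1 = −1037·7399 + 3142·2442
1 = 3142·61634 − 26173·7399
1 = −26173·192301 + 81661·61634
1 = 81661·1023139 − 434478·192301
So 1 = (81661)·1023139 + (-434478)·192301.

1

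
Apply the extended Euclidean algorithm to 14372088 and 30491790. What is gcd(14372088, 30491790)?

Apply Euclid's algorithm to 30491790 and 14372088:
30491790 = 2×14372088 + 1747614
14372088 = 8×1747614 + 391176
1747614 = 4×391176 + 182910
391176 = 2×182910 + 25356
182910 = 7×25356 + 5418
25356 = 4×5418 + 3684
5418 = 1×3684 + 1734
3684 = 2×1734 + 216
1734 = 8×216 + 6
216 = 36×6 + 0
gcd(14372088, 30491790) = 6.
Express as a combination:
6 = 1734 − 8·216
6 = −8·3684 + 17·1734
6 = 17·5418 − 25·3684
6 = −25·25356 + 117·5418
6 = 117·182910 − 844·25356
6 = −844·391176 + 1805·182910
6 = 1805·1747614 − 8064·391176
6 = −8064·14372088 + 66317·1747614
6 = 66317·30491790 − 140698·14372088
So 6 = (66317)·30491790 + (-140698)·14372088.

6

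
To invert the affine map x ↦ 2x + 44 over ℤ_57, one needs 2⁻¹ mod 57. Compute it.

29

Extended Euclidean algorithm:
57 = 28·2 + 1
2 = 2·1 + 0
The gcd is 1. Working backward:
1 = 57 − 28·2
Thus 2·(-28) ≡ 1 (mod 57); reducing, -28 mod 57 = 29.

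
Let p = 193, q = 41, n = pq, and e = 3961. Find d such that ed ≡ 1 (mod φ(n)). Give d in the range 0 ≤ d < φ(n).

2761

φ(n) = (p−1)(q−1) = 192·40 = 7680.
Need d with 3961·d ≡ 1 (mod 7680). Apply the extended Euclidean algorithm:
7680 = 1*3961 + 3719
3961 = 1*3719 + 242
3719 = 15*242 + 89
242 = 2*89 + 64
89 = 1*64 + 25
64 = 2*25 + 14
25 = 1*14 + 11
14 = 1*11 + 3
11 = 3*3 + 2
3 = 1*2 + 1
2 = 2*1 + 0
Back-substitute:
1 = 3 − 2
1 = −11 + 4·3
1 = 4·14 − 5·11
1 = −5·25 + 9·14
1 = 9·64 − 23·25
1 = −23·89 + 32·64
1 = 32·242 − 87·89
1 = −87·3719 + 1337·242
1 = 1337·3961 − 1424·3719
1 = −1424·7680 + 2761·3961
So 3961·2761 ≡ 1 (mod 7680), hence d = 2761.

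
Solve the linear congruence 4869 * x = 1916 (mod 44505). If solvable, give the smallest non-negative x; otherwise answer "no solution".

no solution

gcd(4869, 44505):
44505 = 9·4869 + 684
4869 = 7·684 + 81
684 = 8·81 + 36
81 = 2·36 + 9
36 = 4·9 + 0
gcd = 9, but 9 ∤ 1916, so the congruence has no solution.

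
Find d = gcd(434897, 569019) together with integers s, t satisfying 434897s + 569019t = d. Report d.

1

Euclidean algorithm:
569019 = 1×434897 + 134122
434897 = 3×134122 + 32531
134122 = 4×32531 + 3998
32531 = 8×3998 + 547
3998 = 7×547 + 169
547 = 3×169 + 40
169 = 4×40 + 9
40 = 4×9 + 4
9 = 2×4 + 1
4 = 4×1 + 0
gcd(434897, 569019) = 1.
Express as a combination:
1 = 9 − 2·4
1 = −2·40 + 9·9
1 = 9·169 − 38·40
1 = −38·547 + 123·169
1 = 123·3998 − 899·547
1 = −899·32531 + 7315·3998
1 = 7315·134122 − 30159·32531
1 = −30159·434897 + 97792·134122
1 = 97792·569019 − 127951·434897
So 1 = (97792)·569019 + (-127951)·434897.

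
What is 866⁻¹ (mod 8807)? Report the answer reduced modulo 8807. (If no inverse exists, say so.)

6051

Apply the Euclidean algorithm to 8807 and 866:
8807 = 10×866 + 147
866 = 5×147 + 131
147 = 1×131 + 16
131 = 8×16 + 3
16 = 5×3 + 1
3 = 3×1 + 0
Since gcd(866, 8807) = 1, back-substitute to write 1 as a combination:
1 = 16 − 5·3
1 = −5·131 + 41·16
1 = 41·147 − 46·131
1 = −46·866 + 271·147
1 = 271·8807 − 2756·866
Hence 866⁻¹ ≡ -2756 ≡ 6051 (mod 8807).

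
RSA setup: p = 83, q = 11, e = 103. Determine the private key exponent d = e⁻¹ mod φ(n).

φ(n) = (p−1)(q−1) = 82·10 = 820.
Need d with 103·d ≡ 1 (mod 820). Apply the extended Euclidean algorithm:
820 = 7·103 + 99
103 = 1·99 + 4
99 = 24·4 + 3
4 = 1·3 + 1
3 = 3·1 + 0
Back-substitute:
1 = 4 − 3
1 = −99 + 25·4
1 = 25·103 − 26·99
1 = −26·820 + 207·103
So 103·207 ≡ 1 (mod 820), hence d = 207.

207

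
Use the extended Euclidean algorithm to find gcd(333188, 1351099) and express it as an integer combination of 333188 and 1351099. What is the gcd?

1

Repeated division:
1351099 = 4*333188 + 18347
333188 = 18*18347 + 2942
18347 = 6*2942 + 695
2942 = 4*695 + 162
695 = 4*162 + 47
162 = 3*47 + 21
47 = 2*21 + 5
21 = 4*5 + 1
5 = 5*1 + 0
gcd(333188, 1351099) = 1.
Express as a combination:
1 = 21 − 4·5
1 = −4·47 + 9·21
1 = 9·162 − 31·47
1 = −31·695 + 133·162
1 = 133·2942 − 563·695
1 = −563·18347 + 3511·2942
1 = 3511·333188 − 63761·18347
1 = −63761·1351099 + 258555·333188
So 1 = (-63761)·1351099 + (258555)·333188.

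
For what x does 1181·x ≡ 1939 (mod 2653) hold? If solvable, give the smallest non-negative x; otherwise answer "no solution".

First find gcd(1181, 2653):
2653 = 2*1181 + 291
1181 = 4*291 + 17
291 = 17*17 + 2
17 = 8*2 + 1
2 = 2*1 + 0
gcd = 1, so a unique solution mod 2653 exists.
Back-substitute for the Bézout coefficients:
1 = 17 − 8·2
1 = −8·291 + 137·17
1 = 137·1181 − 556·291
1 = −556·2653 + 1249·1181
So 1181·(1249) ≡ 1 (mod 2653), giving 1181⁻¹ ≡ 1249.
x ≡ 1181⁻¹·1939 ≡ 1249·1939 ≡ 2275 (mod 2653).

2275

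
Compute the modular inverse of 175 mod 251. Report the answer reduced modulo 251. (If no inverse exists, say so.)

gcd(251, 175) by repeated division:
251 = 1·175 + 76
175 = 2·76 + 23
76 = 3·23 + 7
23 = 3·7 + 2
7 = 3·2 + 1
2 = 2·1 + 0
The gcd is 1. Working backward:
1 = 7 − 3·2
1 = −3·23 + 10·7
1 = 10·76 − 33·23
1 = −33·175 + 76·76
1 = 76·251 − 109·175
Thus 175·(-109) ≡ 1 (mod 251); reducing, -109 mod 251 = 142.

142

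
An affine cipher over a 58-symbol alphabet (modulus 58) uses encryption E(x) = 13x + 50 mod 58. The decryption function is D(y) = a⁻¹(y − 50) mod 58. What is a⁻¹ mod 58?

9

gcd(58, 13) by repeated division:
58 = 4×13 + 6
13 = 2×6 + 1
6 = 6×1 + 0
Since gcd(13, 58) = 1, back-substitute to write 1 as a combination:
1 = 13 − 2·6
1 = −2·58 + 9·13
So 13·9 ≡ 1 (mod 58).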